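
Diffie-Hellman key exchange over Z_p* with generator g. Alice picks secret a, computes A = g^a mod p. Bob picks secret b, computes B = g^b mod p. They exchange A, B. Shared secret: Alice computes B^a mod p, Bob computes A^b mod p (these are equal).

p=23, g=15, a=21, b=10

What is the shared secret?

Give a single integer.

Answer: 8

Derivation:
A = 15^21 mod 23  (bits of 21 = 10101)
  bit 0 = 1: r = r^2 * 15 mod 23 = 1^2 * 15 = 1*15 = 15
  bit 1 = 0: r = r^2 mod 23 = 15^2 = 18
  bit 2 = 1: r = r^2 * 15 mod 23 = 18^2 * 15 = 2*15 = 7
  bit 3 = 0: r = r^2 mod 23 = 7^2 = 3
  bit 4 = 1: r = r^2 * 15 mod 23 = 3^2 * 15 = 9*15 = 20
  -> A = 20
B = 15^10 mod 23  (bits of 10 = 1010)
  bit 0 = 1: r = r^2 * 15 mod 23 = 1^2 * 15 = 1*15 = 15
  bit 1 = 0: r = r^2 mod 23 = 15^2 = 18
  bit 2 = 1: r = r^2 * 15 mod 23 = 18^2 * 15 = 2*15 = 7
  bit 3 = 0: r = r^2 mod 23 = 7^2 = 3
  -> B = 3
s = B^a = 3^21 mod 23  (bits of 21 = 10101)
  bit 0 = 1: r = r^2 * 3 mod 23 = 1^2 * 3 = 1*3 = 3
  bit 1 = 0: r = r^2 mod 23 = 3^2 = 9
  bit 2 = 1: r = r^2 * 3 mod 23 = 9^2 * 3 = 12*3 = 13
  bit 3 = 0: r = r^2 mod 23 = 13^2 = 8
  bit 4 = 1: r = r^2 * 3 mod 23 = 8^2 * 3 = 18*3 = 8
  -> s = B^a = 8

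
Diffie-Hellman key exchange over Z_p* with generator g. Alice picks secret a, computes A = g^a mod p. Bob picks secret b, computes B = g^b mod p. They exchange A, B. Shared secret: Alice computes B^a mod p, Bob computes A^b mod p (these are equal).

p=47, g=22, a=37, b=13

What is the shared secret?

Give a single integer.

Answer: 10

Derivation:
A = 22^37 mod 47  (bits of 37 = 100101)
  bit 0 = 1: r = r^2 * 22 mod 47 = 1^2 * 22 = 1*22 = 22
  bit 1 = 0: r = r^2 mod 47 = 22^2 = 14
  bit 2 = 0: r = r^2 mod 47 = 14^2 = 8
  bit 3 = 1: r = r^2 * 22 mod 47 = 8^2 * 22 = 17*22 = 45
  bit 4 = 0: r = r^2 mod 47 = 45^2 = 4
  bit 5 = 1: r = r^2 * 22 mod 47 = 4^2 * 22 = 16*22 = 23
  -> A = 23
B = 22^13 mod 47  (bits of 13 = 1101)
  bit 0 = 1: r = r^2 * 22 mod 47 = 1^2 * 22 = 1*22 = 22
  bit 1 = 1: r = r^2 * 22 mod 47 = 22^2 * 22 = 14*22 = 26
  bit 2 = 0: r = r^2 mod 47 = 26^2 = 18
  bit 3 = 1: r = r^2 * 22 mod 47 = 18^2 * 22 = 42*22 = 31
  -> B = 31
s = B^a = 31^37 mod 47  (bits of 37 = 100101)
  bit 0 = 1: r = r^2 * 31 mod 47 = 1^2 * 31 = 1*31 = 31
  bit 1 = 0: r = r^2 mod 47 = 31^2 = 21
  bit 2 = 0: r = r^2 mod 47 = 21^2 = 18
  bit 3 = 1: r = r^2 * 31 mod 47 = 18^2 * 31 = 42*31 = 33
  bit 4 = 0: r = r^2 mod 47 = 33^2 = 8
  bit 5 = 1: r = r^2 * 31 mod 47 = 8^2 * 31 = 17*31 = 10
  -> s = B^a = 10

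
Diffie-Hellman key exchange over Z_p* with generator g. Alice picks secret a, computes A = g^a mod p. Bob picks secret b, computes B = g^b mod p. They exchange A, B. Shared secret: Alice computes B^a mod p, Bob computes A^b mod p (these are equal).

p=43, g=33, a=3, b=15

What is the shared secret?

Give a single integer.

Answer: 32

Derivation:
A = 33^3 mod 43  (bits of 3 = 11)
  bit 0 = 1: r = r^2 * 33 mod 43 = 1^2 * 33 = 1*33 = 33
  bit 1 = 1: r = r^2 * 33 mod 43 = 33^2 * 33 = 14*33 = 32
  -> A = 32
B = 33^15 mod 43  (bits of 15 = 1111)
  bit 0 = 1: r = r^2 * 33 mod 43 = 1^2 * 33 = 1*33 = 33
  bit 1 = 1: r = r^2 * 33 mod 43 = 33^2 * 33 = 14*33 = 32
  bit 2 = 1: r = r^2 * 33 mod 43 = 32^2 * 33 = 35*33 = 37
  bit 3 = 1: r = r^2 * 33 mod 43 = 37^2 * 33 = 36*33 = 27
  -> B = 27
s = B^a = 27^3 mod 43  (bits of 3 = 11)
  bit 0 = 1: r = r^2 * 27 mod 43 = 1^2 * 27 = 1*27 = 27
  bit 1 = 1: r = r^2 * 27 mod 43 = 27^2 * 27 = 41*27 = 32
  -> s = B^a = 32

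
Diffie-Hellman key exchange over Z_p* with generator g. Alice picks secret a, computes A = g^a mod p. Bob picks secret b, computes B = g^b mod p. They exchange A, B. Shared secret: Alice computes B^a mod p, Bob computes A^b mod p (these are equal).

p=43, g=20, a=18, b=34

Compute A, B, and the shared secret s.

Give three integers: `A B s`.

Answer: 21 24 41

Derivation:
A = 20^18 mod 43  (bits of 18 = 10010)
  bit 0 = 1: r = r^2 * 20 mod 43 = 1^2 * 20 = 1*20 = 20
  bit 1 = 0: r = r^2 mod 43 = 20^2 = 13
  bit 2 = 0: r = r^2 mod 43 = 13^2 = 40
  bit 3 = 1: r = r^2 * 20 mod 43 = 40^2 * 20 = 9*20 = 8
  bit 4 = 0: r = r^2 mod 43 = 8^2 = 21
  -> A = 21
B = 20^34 mod 43  (bits of 34 = 100010)
  bit 0 = 1: r = r^2 * 20 mod 43 = 1^2 * 20 = 1*20 = 20
  bit 1 = 0: r = r^2 mod 43 = 20^2 = 13
  bit 2 = 0: r = r^2 mod 43 = 13^2 = 40
  bit 3 = 0: r = r^2 mod 43 = 40^2 = 9
  bit 4 = 1: r = r^2 * 20 mod 43 = 9^2 * 20 = 38*20 = 29
  bit 5 = 0: r = r^2 mod 43 = 29^2 = 24
  -> B = 24
s = B^a = 24^18 mod 43  (bits of 18 = 10010)
  bit 0 = 1: r = r^2 * 24 mod 43 = 1^2 * 24 = 1*24 = 24
  bit 1 = 0: r = r^2 mod 43 = 24^2 = 17
  bit 2 = 0: r = r^2 mod 43 = 17^2 = 31
  bit 3 = 1: r = r^2 * 24 mod 43 = 31^2 * 24 = 15*24 = 16
  bit 4 = 0: r = r^2 mod 43 = 16^2 = 41
  -> s = B^a = 41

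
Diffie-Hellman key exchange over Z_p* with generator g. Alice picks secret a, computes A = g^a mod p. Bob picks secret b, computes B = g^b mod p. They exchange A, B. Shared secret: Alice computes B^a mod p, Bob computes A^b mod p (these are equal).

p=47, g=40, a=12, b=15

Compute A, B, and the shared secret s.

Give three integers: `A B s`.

A = 40^12 mod 47  (bits of 12 = 1100)
  bit 0 = 1: r = r^2 * 40 mod 47 = 1^2 * 40 = 1*40 = 40
  bit 1 = 1: r = r^2 * 40 mod 47 = 40^2 * 40 = 2*40 = 33
  bit 2 = 0: r = r^2 mod 47 = 33^2 = 8
  bit 3 = 0: r = r^2 mod 47 = 8^2 = 17
  -> A = 17
B = 40^15 mod 47  (bits of 15 = 1111)
  bit 0 = 1: r = r^2 * 40 mod 47 = 1^2 * 40 = 1*40 = 40
  bit 1 = 1: r = r^2 * 40 mod 47 = 40^2 * 40 = 2*40 = 33
  bit 2 = 1: r = r^2 * 40 mod 47 = 33^2 * 40 = 8*40 = 38
  bit 3 = 1: r = r^2 * 40 mod 47 = 38^2 * 40 = 34*40 = 44
  -> B = 44
s = B^a = 44^12 mod 47  (bits of 12 = 1100)
  bit 0 = 1: r = r^2 * 44 mod 47 = 1^2 * 44 = 1*44 = 44
  bit 1 = 1: r = r^2 * 44 mod 47 = 44^2 * 44 = 9*44 = 20
  bit 2 = 0: r = r^2 mod 47 = 20^2 = 24
  bit 3 = 0: r = r^2 mod 47 = 24^2 = 12
  -> s = B^a = 12

Answer: 17 44 12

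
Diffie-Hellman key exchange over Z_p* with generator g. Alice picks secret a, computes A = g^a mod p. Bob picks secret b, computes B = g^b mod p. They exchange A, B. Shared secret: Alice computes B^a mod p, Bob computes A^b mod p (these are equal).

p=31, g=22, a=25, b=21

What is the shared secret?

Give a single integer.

A = 22^25 mod 31  (bits of 25 = 11001)
  bit 0 = 1: r = r^2 * 22 mod 31 = 1^2 * 22 = 1*22 = 22
  bit 1 = 1: r = r^2 * 22 mod 31 = 22^2 * 22 = 19*22 = 15
  bit 2 = 0: r = r^2 mod 31 = 15^2 = 8
  bit 3 = 0: r = r^2 mod 31 = 8^2 = 2
  bit 4 = 1: r = r^2 * 22 mod 31 = 2^2 * 22 = 4*22 = 26
  -> A = 26
B = 22^21 mod 31  (bits of 21 = 10101)
  bit 0 = 1: r = r^2 * 22 mod 31 = 1^2 * 22 = 1*22 = 22
  bit 1 = 0: r = r^2 mod 31 = 22^2 = 19
  bit 2 = 1: r = r^2 * 22 mod 31 = 19^2 * 22 = 20*22 = 6
  bit 3 = 0: r = r^2 mod 31 = 6^2 = 5
  bit 4 = 1: r = r^2 * 22 mod 31 = 5^2 * 22 = 25*22 = 23
  -> B = 23
s = B^a = 23^25 mod 31  (bits of 25 = 11001)
  bit 0 = 1: r = r^2 * 23 mod 31 = 1^2 * 23 = 1*23 = 23
  bit 1 = 1: r = r^2 * 23 mod 31 = 23^2 * 23 = 2*23 = 15
  bit 2 = 0: r = r^2 mod 31 = 15^2 = 8
  bit 3 = 0: r = r^2 mod 31 = 8^2 = 2
  bit 4 = 1: r = r^2 * 23 mod 31 = 2^2 * 23 = 4*23 = 30
  -> s = B^a = 30

Answer: 30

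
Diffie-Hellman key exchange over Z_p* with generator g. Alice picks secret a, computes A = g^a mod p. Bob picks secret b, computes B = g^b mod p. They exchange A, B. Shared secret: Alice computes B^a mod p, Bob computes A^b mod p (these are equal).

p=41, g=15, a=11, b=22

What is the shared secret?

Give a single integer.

Answer: 20

Derivation:
A = 15^11 mod 41  (bits of 11 = 1011)
  bit 0 = 1: r = r^2 * 15 mod 41 = 1^2 * 15 = 1*15 = 15
  bit 1 = 0: r = r^2 mod 41 = 15^2 = 20
  bit 2 = 1: r = r^2 * 15 mod 41 = 20^2 * 15 = 31*15 = 14
  bit 3 = 1: r = r^2 * 15 mod 41 = 14^2 * 15 = 32*15 = 29
  -> A = 29
B = 15^22 mod 41  (bits of 22 = 10110)
  bit 0 = 1: r = r^2 * 15 mod 41 = 1^2 * 15 = 1*15 = 15
  bit 1 = 0: r = r^2 mod 41 = 15^2 = 20
  bit 2 = 1: r = r^2 * 15 mod 41 = 20^2 * 15 = 31*15 = 14
  bit 3 = 1: r = r^2 * 15 mod 41 = 14^2 * 15 = 32*15 = 29
  bit 4 = 0: r = r^2 mod 41 = 29^2 = 21
  -> B = 21
s = B^a = 21^11 mod 41  (bits of 11 = 1011)
  bit 0 = 1: r = r^2 * 21 mod 41 = 1^2 * 21 = 1*21 = 21
  bit 1 = 0: r = r^2 mod 41 = 21^2 = 31
  bit 2 = 1: r = r^2 * 21 mod 41 = 31^2 * 21 = 18*21 = 9
  bit 3 = 1: r = r^2 * 21 mod 41 = 9^2 * 21 = 40*21 = 20
  -> s = B^a = 20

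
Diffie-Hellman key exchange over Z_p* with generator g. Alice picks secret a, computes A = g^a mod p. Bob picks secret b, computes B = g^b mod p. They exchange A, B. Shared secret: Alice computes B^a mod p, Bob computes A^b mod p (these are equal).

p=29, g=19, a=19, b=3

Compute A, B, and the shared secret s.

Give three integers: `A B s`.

A = 19^19 mod 29  (bits of 19 = 10011)
  bit 0 = 1: r = r^2 * 19 mod 29 = 1^2 * 19 = 1*19 = 19
  bit 1 = 0: r = r^2 mod 29 = 19^2 = 13
  bit 2 = 0: r = r^2 mod 29 = 13^2 = 24
  bit 3 = 1: r = r^2 * 19 mod 29 = 24^2 * 19 = 25*19 = 11
  bit 4 = 1: r = r^2 * 19 mod 29 = 11^2 * 19 = 5*19 = 8
  -> A = 8
B = 19^3 mod 29  (bits of 3 = 11)
  bit 0 = 1: r = r^2 * 19 mod 29 = 1^2 * 19 = 1*19 = 19
  bit 1 = 1: r = r^2 * 19 mod 29 = 19^2 * 19 = 13*19 = 15
  -> B = 15
s = B^a = 15^19 mod 29  (bits of 19 = 10011)
  bit 0 = 1: r = r^2 * 15 mod 29 = 1^2 * 15 = 1*15 = 15
  bit 1 = 0: r = r^2 mod 29 = 15^2 = 22
  bit 2 = 0: r = r^2 mod 29 = 22^2 = 20
  bit 3 = 1: r = r^2 * 15 mod 29 = 20^2 * 15 = 23*15 = 26
  bit 4 = 1: r = r^2 * 15 mod 29 = 26^2 * 15 = 9*15 = 19
  -> s = B^a = 19

Answer: 8 15 19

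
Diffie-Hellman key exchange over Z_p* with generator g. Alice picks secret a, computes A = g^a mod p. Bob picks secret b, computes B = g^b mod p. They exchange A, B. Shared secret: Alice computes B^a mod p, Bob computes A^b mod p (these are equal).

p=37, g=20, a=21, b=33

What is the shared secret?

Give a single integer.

A = 20^21 mod 37  (bits of 21 = 10101)
  bit 0 = 1: r = r^2 * 20 mod 37 = 1^2 * 20 = 1*20 = 20
  bit 1 = 0: r = r^2 mod 37 = 20^2 = 30
  bit 2 = 1: r = r^2 * 20 mod 37 = 30^2 * 20 = 12*20 = 18
  bit 3 = 0: r = r^2 mod 37 = 18^2 = 28
  bit 4 = 1: r = r^2 * 20 mod 37 = 28^2 * 20 = 7*20 = 29
  -> A = 29
B = 20^33 mod 37  (bits of 33 = 100001)
  bit 0 = 1: r = r^2 * 20 mod 37 = 1^2 * 20 = 1*20 = 20
  bit 1 = 0: r = r^2 mod 37 = 20^2 = 30
  bit 2 = 0: r = r^2 mod 37 = 30^2 = 12
  bit 3 = 0: r = r^2 mod 37 = 12^2 = 33
  bit 4 = 0: r = r^2 mod 37 = 33^2 = 16
  bit 5 = 1: r = r^2 * 20 mod 37 = 16^2 * 20 = 34*20 = 14
  -> B = 14
s = B^a = 14^21 mod 37  (bits of 21 = 10101)
  bit 0 = 1: r = r^2 * 14 mod 37 = 1^2 * 14 = 1*14 = 14
  bit 1 = 0: r = r^2 mod 37 = 14^2 = 11
  bit 2 = 1: r = r^2 * 14 mod 37 = 11^2 * 14 = 10*14 = 29
  bit 3 = 0: r = r^2 mod 37 = 29^2 = 27
  bit 4 = 1: r = r^2 * 14 mod 37 = 27^2 * 14 = 26*14 = 31
  -> s = B^a = 31

Answer: 31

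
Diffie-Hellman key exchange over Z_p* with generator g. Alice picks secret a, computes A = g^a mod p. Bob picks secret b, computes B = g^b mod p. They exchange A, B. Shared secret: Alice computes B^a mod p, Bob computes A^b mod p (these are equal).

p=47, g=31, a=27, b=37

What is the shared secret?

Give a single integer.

A = 31^27 mod 47  (bits of 27 = 11011)
  bit 0 = 1: r = r^2 * 31 mod 47 = 1^2 * 31 = 1*31 = 31
  bit 1 = 1: r = r^2 * 31 mod 47 = 31^2 * 31 = 21*31 = 40
  bit 2 = 0: r = r^2 mod 47 = 40^2 = 2
  bit 3 = 1: r = r^2 * 31 mod 47 = 2^2 * 31 = 4*31 = 30
  bit 4 = 1: r = r^2 * 31 mod 47 = 30^2 * 31 = 7*31 = 29
  -> A = 29
B = 31^37 mod 47  (bits of 37 = 100101)
  bit 0 = 1: r = r^2 * 31 mod 47 = 1^2 * 31 = 1*31 = 31
  bit 1 = 0: r = r^2 mod 47 = 31^2 = 21
  bit 2 = 0: r = r^2 mod 47 = 21^2 = 18
  bit 3 = 1: r = r^2 * 31 mod 47 = 18^2 * 31 = 42*31 = 33
  bit 4 = 0: r = r^2 mod 47 = 33^2 = 8
  bit 5 = 1: r = r^2 * 31 mod 47 = 8^2 * 31 = 17*31 = 10
  -> B = 10
s = B^a = 10^27 mod 47  (bits of 27 = 11011)
  bit 0 = 1: r = r^2 * 10 mod 47 = 1^2 * 10 = 1*10 = 10
  bit 1 = 1: r = r^2 * 10 mod 47 = 10^2 * 10 = 6*10 = 13
  bit 2 = 0: r = r^2 mod 47 = 13^2 = 28
  bit 3 = 1: r = r^2 * 10 mod 47 = 28^2 * 10 = 32*10 = 38
  bit 4 = 1: r = r^2 * 10 mod 47 = 38^2 * 10 = 34*10 = 11
  -> s = B^a = 11

Answer: 11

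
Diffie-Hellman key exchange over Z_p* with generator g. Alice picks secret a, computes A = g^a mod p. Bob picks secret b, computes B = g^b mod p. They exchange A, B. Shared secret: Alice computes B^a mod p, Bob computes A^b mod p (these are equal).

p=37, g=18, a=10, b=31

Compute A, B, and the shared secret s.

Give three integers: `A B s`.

Answer: 3 5 30

Derivation:
A = 18^10 mod 37  (bits of 10 = 1010)
  bit 0 = 1: r = r^2 * 18 mod 37 = 1^2 * 18 = 1*18 = 18
  bit 1 = 0: r = r^2 mod 37 = 18^2 = 28
  bit 2 = 1: r = r^2 * 18 mod 37 = 28^2 * 18 = 7*18 = 15
  bit 3 = 0: r = r^2 mod 37 = 15^2 = 3
  -> A = 3
B = 18^31 mod 37  (bits of 31 = 11111)
  bit 0 = 1: r = r^2 * 18 mod 37 = 1^2 * 18 = 1*18 = 18
  bit 1 = 1: r = r^2 * 18 mod 37 = 18^2 * 18 = 28*18 = 23
  bit 2 = 1: r = r^2 * 18 mod 37 = 23^2 * 18 = 11*18 = 13
  bit 3 = 1: r = r^2 * 18 mod 37 = 13^2 * 18 = 21*18 = 8
  bit 4 = 1: r = r^2 * 18 mod 37 = 8^2 * 18 = 27*18 = 5
  -> B = 5
s = B^a = 5^10 mod 37  (bits of 10 = 1010)
  bit 0 = 1: r = r^2 * 5 mod 37 = 1^2 * 5 = 1*5 = 5
  bit 1 = 0: r = r^2 mod 37 = 5^2 = 25
  bit 2 = 1: r = r^2 * 5 mod 37 = 25^2 * 5 = 33*5 = 17
  bit 3 = 0: r = r^2 mod 37 = 17^2 = 30
  -> s = B^a = 30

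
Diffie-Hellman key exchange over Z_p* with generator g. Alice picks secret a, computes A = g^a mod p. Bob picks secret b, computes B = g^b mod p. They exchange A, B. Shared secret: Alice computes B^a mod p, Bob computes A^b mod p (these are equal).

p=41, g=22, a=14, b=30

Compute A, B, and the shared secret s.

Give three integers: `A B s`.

A = 22^14 mod 41  (bits of 14 = 1110)
  bit 0 = 1: r = r^2 * 22 mod 41 = 1^2 * 22 = 1*22 = 22
  bit 1 = 1: r = r^2 * 22 mod 41 = 22^2 * 22 = 33*22 = 29
  bit 2 = 1: r = r^2 * 22 mod 41 = 29^2 * 22 = 21*22 = 11
  bit 3 = 0: r = r^2 mod 41 = 11^2 = 39
  -> A = 39
B = 22^30 mod 41  (bits of 30 = 11110)
  bit 0 = 1: r = r^2 * 22 mod 41 = 1^2 * 22 = 1*22 = 22
  bit 1 = 1: r = r^2 * 22 mod 41 = 22^2 * 22 = 33*22 = 29
  bit 2 = 1: r = r^2 * 22 mod 41 = 29^2 * 22 = 21*22 = 11
  bit 3 = 1: r = r^2 * 22 mod 41 = 11^2 * 22 = 39*22 = 38
  bit 4 = 0: r = r^2 mod 41 = 38^2 = 9
  -> B = 9
s = B^a = 9^14 mod 41  (bits of 14 = 1110)
  bit 0 = 1: r = r^2 * 9 mod 41 = 1^2 * 9 = 1*9 = 9
  bit 1 = 1: r = r^2 * 9 mod 41 = 9^2 * 9 = 40*9 = 32
  bit 2 = 1: r = r^2 * 9 mod 41 = 32^2 * 9 = 40*9 = 32
  bit 3 = 0: r = r^2 mod 41 = 32^2 = 40
  -> s = B^a = 40

Answer: 39 9 40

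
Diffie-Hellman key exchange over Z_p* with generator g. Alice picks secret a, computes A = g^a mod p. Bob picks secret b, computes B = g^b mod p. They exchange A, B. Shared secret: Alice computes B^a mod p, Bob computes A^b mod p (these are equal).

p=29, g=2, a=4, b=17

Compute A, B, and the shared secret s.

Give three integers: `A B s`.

A = 2^4 mod 29  (bits of 4 = 100)
  bit 0 = 1: r = r^2 * 2 mod 29 = 1^2 * 2 = 1*2 = 2
  bit 1 = 0: r = r^2 mod 29 = 2^2 = 4
  bit 2 = 0: r = r^2 mod 29 = 4^2 = 16
  -> A = 16
B = 2^17 mod 29  (bits of 17 = 10001)
  bit 0 = 1: r = r^2 * 2 mod 29 = 1^2 * 2 = 1*2 = 2
  bit 1 = 0: r = r^2 mod 29 = 2^2 = 4
  bit 2 = 0: r = r^2 mod 29 = 4^2 = 16
  bit 3 = 0: r = r^2 mod 29 = 16^2 = 24
  bit 4 = 1: r = r^2 * 2 mod 29 = 24^2 * 2 = 25*2 = 21
  -> B = 21
s = B^a = 21^4 mod 29  (bits of 4 = 100)
  bit 0 = 1: r = r^2 * 21 mod 29 = 1^2 * 21 = 1*21 = 21
  bit 1 = 0: r = r^2 mod 29 = 21^2 = 6
  bit 2 = 0: r = r^2 mod 29 = 6^2 = 7
  -> s = B^a = 7

Answer: 16 21 7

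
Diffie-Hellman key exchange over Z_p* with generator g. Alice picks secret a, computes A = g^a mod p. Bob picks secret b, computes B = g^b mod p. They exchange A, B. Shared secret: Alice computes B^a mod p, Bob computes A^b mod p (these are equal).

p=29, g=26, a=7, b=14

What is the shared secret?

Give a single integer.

Answer: 28

Derivation:
A = 26^7 mod 29  (bits of 7 = 111)
  bit 0 = 1: r = r^2 * 26 mod 29 = 1^2 * 26 = 1*26 = 26
  bit 1 = 1: r = r^2 * 26 mod 29 = 26^2 * 26 = 9*26 = 2
  bit 2 = 1: r = r^2 * 26 mod 29 = 2^2 * 26 = 4*26 = 17
  -> A = 17
B = 26^14 mod 29  (bits of 14 = 1110)
  bit 0 = 1: r = r^2 * 26 mod 29 = 1^2 * 26 = 1*26 = 26
  bit 1 = 1: r = r^2 * 26 mod 29 = 26^2 * 26 = 9*26 = 2
  bit 2 = 1: r = r^2 * 26 mod 29 = 2^2 * 26 = 4*26 = 17
  bit 3 = 0: r = r^2 mod 29 = 17^2 = 28
  -> B = 28
s = B^a = 28^7 mod 29  (bits of 7 = 111)
  bit 0 = 1: r = r^2 * 28 mod 29 = 1^2 * 28 = 1*28 = 28
  bit 1 = 1: r = r^2 * 28 mod 29 = 28^2 * 28 = 1*28 = 28
  bit 2 = 1: r = r^2 * 28 mod 29 = 28^2 * 28 = 1*28 = 28
  -> s = B^a = 28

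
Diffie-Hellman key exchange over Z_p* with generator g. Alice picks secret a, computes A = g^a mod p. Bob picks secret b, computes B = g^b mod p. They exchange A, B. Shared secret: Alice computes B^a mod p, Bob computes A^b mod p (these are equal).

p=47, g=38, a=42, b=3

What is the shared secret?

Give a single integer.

A = 38^42 mod 47  (bits of 42 = 101010)
  bit 0 = 1: r = r^2 * 38 mod 47 = 1^2 * 38 = 1*38 = 38
  bit 1 = 0: r = r^2 mod 47 = 38^2 = 34
  bit 2 = 1: r = r^2 * 38 mod 47 = 34^2 * 38 = 28*38 = 30
  bit 3 = 0: r = r^2 mod 47 = 30^2 = 7
  bit 4 = 1: r = r^2 * 38 mod 47 = 7^2 * 38 = 2*38 = 29
  bit 5 = 0: r = r^2 mod 47 = 29^2 = 42
  -> A = 42
B = 38^3 mod 47  (bits of 3 = 11)
  bit 0 = 1: r = r^2 * 38 mod 47 = 1^2 * 38 = 1*38 = 38
  bit 1 = 1: r = r^2 * 38 mod 47 = 38^2 * 38 = 34*38 = 23
  -> B = 23
s = B^a = 23^42 mod 47  (bits of 42 = 101010)
  bit 0 = 1: r = r^2 * 23 mod 47 = 1^2 * 23 = 1*23 = 23
  bit 1 = 0: r = r^2 mod 47 = 23^2 = 12
  bit 2 = 1: r = r^2 * 23 mod 47 = 12^2 * 23 = 3*23 = 22
  bit 3 = 0: r = r^2 mod 47 = 22^2 = 14
  bit 4 = 1: r = r^2 * 23 mod 47 = 14^2 * 23 = 8*23 = 43
  bit 5 = 0: r = r^2 mod 47 = 43^2 = 16
  -> s = B^a = 16

Answer: 16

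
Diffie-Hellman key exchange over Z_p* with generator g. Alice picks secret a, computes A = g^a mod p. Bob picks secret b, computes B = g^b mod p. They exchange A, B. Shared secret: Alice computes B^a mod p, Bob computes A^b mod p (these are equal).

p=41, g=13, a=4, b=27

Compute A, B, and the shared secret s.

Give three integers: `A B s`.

Answer: 25 15 31

Derivation:
A = 13^4 mod 41  (bits of 4 = 100)
  bit 0 = 1: r = r^2 * 13 mod 41 = 1^2 * 13 = 1*13 = 13
  bit 1 = 0: r = r^2 mod 41 = 13^2 = 5
  bit 2 = 0: r = r^2 mod 41 = 5^2 = 25
  -> A = 25
B = 13^27 mod 41  (bits of 27 = 11011)
  bit 0 = 1: r = r^2 * 13 mod 41 = 1^2 * 13 = 1*13 = 13
  bit 1 = 1: r = r^2 * 13 mod 41 = 13^2 * 13 = 5*13 = 24
  bit 2 = 0: r = r^2 mod 41 = 24^2 = 2
  bit 3 = 1: r = r^2 * 13 mod 41 = 2^2 * 13 = 4*13 = 11
  bit 4 = 1: r = r^2 * 13 mod 41 = 11^2 * 13 = 39*13 = 15
  -> B = 15
s = B^a = 15^4 mod 41  (bits of 4 = 100)
  bit 0 = 1: r = r^2 * 15 mod 41 = 1^2 * 15 = 1*15 = 15
  bit 1 = 0: r = r^2 mod 41 = 15^2 = 20
  bit 2 = 0: r = r^2 mod 41 = 20^2 = 31
  -> s = B^a = 31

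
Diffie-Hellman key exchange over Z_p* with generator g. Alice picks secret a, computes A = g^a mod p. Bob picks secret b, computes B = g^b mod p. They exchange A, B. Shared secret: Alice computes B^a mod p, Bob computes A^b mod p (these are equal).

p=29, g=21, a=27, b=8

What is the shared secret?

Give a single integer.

Answer: 16

Derivation:
A = 21^27 mod 29  (bits of 27 = 11011)
  bit 0 = 1: r = r^2 * 21 mod 29 = 1^2 * 21 = 1*21 = 21
  bit 1 = 1: r = r^2 * 21 mod 29 = 21^2 * 21 = 6*21 = 10
  bit 2 = 0: r = r^2 mod 29 = 10^2 = 13
  bit 3 = 1: r = r^2 * 21 mod 29 = 13^2 * 21 = 24*21 = 11
  bit 4 = 1: r = r^2 * 21 mod 29 = 11^2 * 21 = 5*21 = 18
  -> A = 18
B = 21^8 mod 29  (bits of 8 = 1000)
  bit 0 = 1: r = r^2 * 21 mod 29 = 1^2 * 21 = 1*21 = 21
  bit 1 = 0: r = r^2 mod 29 = 21^2 = 6
  bit 2 = 0: r = r^2 mod 29 = 6^2 = 7
  bit 3 = 0: r = r^2 mod 29 = 7^2 = 20
  -> B = 20
s = B^a = 20^27 mod 29  (bits of 27 = 11011)
  bit 0 = 1: r = r^2 * 20 mod 29 = 1^2 * 20 = 1*20 = 20
  bit 1 = 1: r = r^2 * 20 mod 29 = 20^2 * 20 = 23*20 = 25
  bit 2 = 0: r = r^2 mod 29 = 25^2 = 16
  bit 3 = 1: r = r^2 * 20 mod 29 = 16^2 * 20 = 24*20 = 16
  bit 4 = 1: r = r^2 * 20 mod 29 = 16^2 * 20 = 24*20 = 16
  -> s = B^a = 16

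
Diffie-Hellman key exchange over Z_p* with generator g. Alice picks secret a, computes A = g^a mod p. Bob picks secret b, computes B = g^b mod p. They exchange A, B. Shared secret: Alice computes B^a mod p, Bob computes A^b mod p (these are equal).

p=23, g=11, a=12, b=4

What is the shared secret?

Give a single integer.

Answer: 13

Derivation:
A = 11^12 mod 23  (bits of 12 = 1100)
  bit 0 = 1: r = r^2 * 11 mod 23 = 1^2 * 11 = 1*11 = 11
  bit 1 = 1: r = r^2 * 11 mod 23 = 11^2 * 11 = 6*11 = 20
  bit 2 = 0: r = r^2 mod 23 = 20^2 = 9
  bit 3 = 0: r = r^2 mod 23 = 9^2 = 12
  -> A = 12
B = 11^4 mod 23  (bits of 4 = 100)
  bit 0 = 1: r = r^2 * 11 mod 23 = 1^2 * 11 = 1*11 = 11
  bit 1 = 0: r = r^2 mod 23 = 11^2 = 6
  bit 2 = 0: r = r^2 mod 23 = 6^2 = 13
  -> B = 13
s = B^a = 13^12 mod 23  (bits of 12 = 1100)
  bit 0 = 1: r = r^2 * 13 mod 23 = 1^2 * 13 = 1*13 = 13
  bit 1 = 1: r = r^2 * 13 mod 23 = 13^2 * 13 = 8*13 = 12
  bit 2 = 0: r = r^2 mod 23 = 12^2 = 6
  bit 3 = 0: r = r^2 mod 23 = 6^2 = 13
  -> s = B^a = 13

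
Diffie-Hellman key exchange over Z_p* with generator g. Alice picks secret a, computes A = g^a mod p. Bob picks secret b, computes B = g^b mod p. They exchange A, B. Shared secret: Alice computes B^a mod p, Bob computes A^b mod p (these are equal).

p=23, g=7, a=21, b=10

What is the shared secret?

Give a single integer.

A = 7^21 mod 23  (bits of 21 = 10101)
  bit 0 = 1: r = r^2 * 7 mod 23 = 1^2 * 7 = 1*7 = 7
  bit 1 = 0: r = r^2 mod 23 = 7^2 = 3
  bit 2 = 1: r = r^2 * 7 mod 23 = 3^2 * 7 = 9*7 = 17
  bit 3 = 0: r = r^2 mod 23 = 17^2 = 13
  bit 4 = 1: r = r^2 * 7 mod 23 = 13^2 * 7 = 8*7 = 10
  -> A = 10
B = 7^10 mod 23  (bits of 10 = 1010)
  bit 0 = 1: r = r^2 * 7 mod 23 = 1^2 * 7 = 1*7 = 7
  bit 1 = 0: r = r^2 mod 23 = 7^2 = 3
  bit 2 = 1: r = r^2 * 7 mod 23 = 3^2 * 7 = 9*7 = 17
  bit 3 = 0: r = r^2 mod 23 = 17^2 = 13
  -> B = 13
s = B^a = 13^21 mod 23  (bits of 21 = 10101)
  bit 0 = 1: r = r^2 * 13 mod 23 = 1^2 * 13 = 1*13 = 13
  bit 1 = 0: r = r^2 mod 23 = 13^2 = 8
  bit 2 = 1: r = r^2 * 13 mod 23 = 8^2 * 13 = 18*13 = 4
  bit 3 = 0: r = r^2 mod 23 = 4^2 = 16
  bit 4 = 1: r = r^2 * 13 mod 23 = 16^2 * 13 = 3*13 = 16
  -> s = B^a = 16

Answer: 16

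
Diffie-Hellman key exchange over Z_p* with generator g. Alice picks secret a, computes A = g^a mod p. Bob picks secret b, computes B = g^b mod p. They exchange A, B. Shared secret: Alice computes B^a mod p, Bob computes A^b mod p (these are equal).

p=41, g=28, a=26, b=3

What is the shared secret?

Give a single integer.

Answer: 33

Derivation:
A = 28^26 mod 41  (bits of 26 = 11010)
  bit 0 = 1: r = r^2 * 28 mod 41 = 1^2 * 28 = 1*28 = 28
  bit 1 = 1: r = r^2 * 28 mod 41 = 28^2 * 28 = 5*28 = 17
  bit 2 = 0: r = r^2 mod 41 = 17^2 = 2
  bit 3 = 1: r = r^2 * 28 mod 41 = 2^2 * 28 = 4*28 = 30
  bit 4 = 0: r = r^2 mod 41 = 30^2 = 39
  -> A = 39
B = 28^3 mod 41  (bits of 3 = 11)
  bit 0 = 1: r = r^2 * 28 mod 41 = 1^2 * 28 = 1*28 = 28
  bit 1 = 1: r = r^2 * 28 mod 41 = 28^2 * 28 = 5*28 = 17
  -> B = 17
s = B^a = 17^26 mod 41  (bits of 26 = 11010)
  bit 0 = 1: r = r^2 * 17 mod 41 = 1^2 * 17 = 1*17 = 17
  bit 1 = 1: r = r^2 * 17 mod 41 = 17^2 * 17 = 2*17 = 34
  bit 2 = 0: r = r^2 mod 41 = 34^2 = 8
  bit 3 = 1: r = r^2 * 17 mod 41 = 8^2 * 17 = 23*17 = 22
  bit 4 = 0: r = r^2 mod 41 = 22^2 = 33
  -> s = B^a = 33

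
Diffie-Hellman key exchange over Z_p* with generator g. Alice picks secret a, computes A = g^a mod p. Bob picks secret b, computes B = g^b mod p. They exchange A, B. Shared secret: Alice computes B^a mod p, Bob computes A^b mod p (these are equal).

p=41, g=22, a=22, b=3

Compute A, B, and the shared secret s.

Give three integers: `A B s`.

Answer: 8 29 20

Derivation:
A = 22^22 mod 41  (bits of 22 = 10110)
  bit 0 = 1: r = r^2 * 22 mod 41 = 1^2 * 22 = 1*22 = 22
  bit 1 = 0: r = r^2 mod 41 = 22^2 = 33
  bit 2 = 1: r = r^2 * 22 mod 41 = 33^2 * 22 = 23*22 = 14
  bit 3 = 1: r = r^2 * 22 mod 41 = 14^2 * 22 = 32*22 = 7
  bit 4 = 0: r = r^2 mod 41 = 7^2 = 8
  -> A = 8
B = 22^3 mod 41  (bits of 3 = 11)
  bit 0 = 1: r = r^2 * 22 mod 41 = 1^2 * 22 = 1*22 = 22
  bit 1 = 1: r = r^2 * 22 mod 41 = 22^2 * 22 = 33*22 = 29
  -> B = 29
s = B^a = 29^22 mod 41  (bits of 22 = 10110)
  bit 0 = 1: r = r^2 * 29 mod 41 = 1^2 * 29 = 1*29 = 29
  bit 1 = 0: r = r^2 mod 41 = 29^2 = 21
  bit 2 = 1: r = r^2 * 29 mod 41 = 21^2 * 29 = 31*29 = 38
  bit 3 = 1: r = r^2 * 29 mod 41 = 38^2 * 29 = 9*29 = 15
  bit 4 = 0: r = r^2 mod 41 = 15^2 = 20
  -> s = B^a = 20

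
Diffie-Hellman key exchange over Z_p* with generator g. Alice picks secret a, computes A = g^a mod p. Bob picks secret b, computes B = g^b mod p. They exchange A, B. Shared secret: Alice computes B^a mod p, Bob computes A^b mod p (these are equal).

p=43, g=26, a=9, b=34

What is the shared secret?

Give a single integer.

A = 26^9 mod 43  (bits of 9 = 1001)
  bit 0 = 1: r = r^2 * 26 mod 43 = 1^2 * 26 = 1*26 = 26
  bit 1 = 0: r = r^2 mod 43 = 26^2 = 31
  bit 2 = 0: r = r^2 mod 43 = 31^2 = 15
  bit 3 = 1: r = r^2 * 26 mod 43 = 15^2 * 26 = 10*26 = 2
  -> A = 2
B = 26^34 mod 43  (bits of 34 = 100010)
  bit 0 = 1: r = r^2 * 26 mod 43 = 1^2 * 26 = 1*26 = 26
  bit 1 = 0: r = r^2 mod 43 = 26^2 = 31
  bit 2 = 0: r = r^2 mod 43 = 31^2 = 15
  bit 3 = 0: r = r^2 mod 43 = 15^2 = 10
  bit 4 = 1: r = r^2 * 26 mod 43 = 10^2 * 26 = 14*26 = 20
  bit 5 = 0: r = r^2 mod 43 = 20^2 = 13
  -> B = 13
s = B^a = 13^9 mod 43  (bits of 9 = 1001)
  bit 0 = 1: r = r^2 * 13 mod 43 = 1^2 * 13 = 1*13 = 13
  bit 1 = 0: r = r^2 mod 43 = 13^2 = 40
  bit 2 = 0: r = r^2 mod 43 = 40^2 = 9
  bit 3 = 1: r = r^2 * 13 mod 43 = 9^2 * 13 = 38*13 = 21
  -> s = B^a = 21

Answer: 21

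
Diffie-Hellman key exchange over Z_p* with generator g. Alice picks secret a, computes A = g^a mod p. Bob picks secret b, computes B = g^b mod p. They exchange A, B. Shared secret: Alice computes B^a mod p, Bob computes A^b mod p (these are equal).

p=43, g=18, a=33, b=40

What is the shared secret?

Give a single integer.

A = 18^33 mod 43  (bits of 33 = 100001)
  bit 0 = 1: r = r^2 * 18 mod 43 = 1^2 * 18 = 1*18 = 18
  bit 1 = 0: r = r^2 mod 43 = 18^2 = 23
  bit 2 = 0: r = r^2 mod 43 = 23^2 = 13
  bit 3 = 0: r = r^2 mod 43 = 13^2 = 40
  bit 4 = 0: r = r^2 mod 43 = 40^2 = 9
  bit 5 = 1: r = r^2 * 18 mod 43 = 9^2 * 18 = 38*18 = 39
  -> A = 39
B = 18^40 mod 43  (bits of 40 = 101000)
  bit 0 = 1: r = r^2 * 18 mod 43 = 1^2 * 18 = 1*18 = 18
  bit 1 = 0: r = r^2 mod 43 = 18^2 = 23
  bit 2 = 1: r = r^2 * 18 mod 43 = 23^2 * 18 = 13*18 = 19
  bit 3 = 0: r = r^2 mod 43 = 19^2 = 17
  bit 4 = 0: r = r^2 mod 43 = 17^2 = 31
  bit 5 = 0: r = r^2 mod 43 = 31^2 = 15
  -> B = 15
s = B^a = 15^33 mod 43  (bits of 33 = 100001)
  bit 0 = 1: r = r^2 * 15 mod 43 = 1^2 * 15 = 1*15 = 15
  bit 1 = 0: r = r^2 mod 43 = 15^2 = 10
  bit 2 = 0: r = r^2 mod 43 = 10^2 = 14
  bit 3 = 0: r = r^2 mod 43 = 14^2 = 24
  bit 4 = 0: r = r^2 mod 43 = 24^2 = 17
  bit 5 = 1: r = r^2 * 15 mod 43 = 17^2 * 15 = 31*15 = 35
  -> s = B^a = 35

Answer: 35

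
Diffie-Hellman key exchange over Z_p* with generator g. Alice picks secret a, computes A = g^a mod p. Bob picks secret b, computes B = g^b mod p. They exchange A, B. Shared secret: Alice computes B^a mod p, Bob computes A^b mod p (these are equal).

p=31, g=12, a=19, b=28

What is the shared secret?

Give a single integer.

A = 12^19 mod 31  (bits of 19 = 10011)
  bit 0 = 1: r = r^2 * 12 mod 31 = 1^2 * 12 = 1*12 = 12
  bit 1 = 0: r = r^2 mod 31 = 12^2 = 20
  bit 2 = 0: r = r^2 mod 31 = 20^2 = 28
  bit 3 = 1: r = r^2 * 12 mod 31 = 28^2 * 12 = 9*12 = 15
  bit 4 = 1: r = r^2 * 12 mod 31 = 15^2 * 12 = 8*12 = 3
  -> A = 3
B = 12^28 mod 31  (bits of 28 = 11100)
  bit 0 = 1: r = r^2 * 12 mod 31 = 1^2 * 12 = 1*12 = 12
  bit 1 = 1: r = r^2 * 12 mod 31 = 12^2 * 12 = 20*12 = 23
  bit 2 = 1: r = r^2 * 12 mod 31 = 23^2 * 12 = 2*12 = 24
  bit 3 = 0: r = r^2 mod 31 = 24^2 = 18
  bit 4 = 0: r = r^2 mod 31 = 18^2 = 14
  -> B = 14
s = B^a = 14^19 mod 31  (bits of 19 = 10011)
  bit 0 = 1: r = r^2 * 14 mod 31 = 1^2 * 14 = 1*14 = 14
  bit 1 = 0: r = r^2 mod 31 = 14^2 = 10
  bit 2 = 0: r = r^2 mod 31 = 10^2 = 7
  bit 3 = 1: r = r^2 * 14 mod 31 = 7^2 * 14 = 18*14 = 4
  bit 4 = 1: r = r^2 * 14 mod 31 = 4^2 * 14 = 16*14 = 7
  -> s = B^a = 7

Answer: 7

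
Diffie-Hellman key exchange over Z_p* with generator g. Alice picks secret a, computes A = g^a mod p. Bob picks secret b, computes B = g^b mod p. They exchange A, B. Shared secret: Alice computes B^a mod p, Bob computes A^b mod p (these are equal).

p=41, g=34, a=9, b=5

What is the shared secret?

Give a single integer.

Answer: 3

Derivation:
A = 34^9 mod 41  (bits of 9 = 1001)
  bit 0 = 1: r = r^2 * 34 mod 41 = 1^2 * 34 = 1*34 = 34
  bit 1 = 0: r = r^2 mod 41 = 34^2 = 8
  bit 2 = 0: r = r^2 mod 41 = 8^2 = 23
  bit 3 = 1: r = r^2 * 34 mod 41 = 23^2 * 34 = 37*34 = 28
  -> A = 28
B = 34^5 mod 41  (bits of 5 = 101)
  bit 0 = 1: r = r^2 * 34 mod 41 = 1^2 * 34 = 1*34 = 34
  bit 1 = 0: r = r^2 mod 41 = 34^2 = 8
  bit 2 = 1: r = r^2 * 34 mod 41 = 8^2 * 34 = 23*34 = 3
  -> B = 3
s = B^a = 3^9 mod 41  (bits of 9 = 1001)
  bit 0 = 1: r = r^2 * 3 mod 41 = 1^2 * 3 = 1*3 = 3
  bit 1 = 0: r = r^2 mod 41 = 3^2 = 9
  bit 2 = 0: r = r^2 mod 41 = 9^2 = 40
  bit 3 = 1: r = r^2 * 3 mod 41 = 40^2 * 3 = 1*3 = 3
  -> s = B^a = 3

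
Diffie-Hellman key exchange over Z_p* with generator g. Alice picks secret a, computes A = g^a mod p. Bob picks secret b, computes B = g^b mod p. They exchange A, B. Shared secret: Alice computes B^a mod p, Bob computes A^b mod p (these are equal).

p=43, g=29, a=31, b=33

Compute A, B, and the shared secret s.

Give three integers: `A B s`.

A = 29^31 mod 43  (bits of 31 = 11111)
  bit 0 = 1: r = r^2 * 29 mod 43 = 1^2 * 29 = 1*29 = 29
  bit 1 = 1: r = r^2 * 29 mod 43 = 29^2 * 29 = 24*29 = 8
  bit 2 = 1: r = r^2 * 29 mod 43 = 8^2 * 29 = 21*29 = 7
  bit 3 = 1: r = r^2 * 29 mod 43 = 7^2 * 29 = 6*29 = 2
  bit 4 = 1: r = r^2 * 29 mod 43 = 2^2 * 29 = 4*29 = 30
  -> A = 30
B = 29^33 mod 43  (bits of 33 = 100001)
  bit 0 = 1: r = r^2 * 29 mod 43 = 1^2 * 29 = 1*29 = 29
  bit 1 = 0: r = r^2 mod 43 = 29^2 = 24
  bit 2 = 0: r = r^2 mod 43 = 24^2 = 17
  bit 3 = 0: r = r^2 mod 43 = 17^2 = 31
  bit 4 = 0: r = r^2 mod 43 = 31^2 = 15
  bit 5 = 1: r = r^2 * 29 mod 43 = 15^2 * 29 = 10*29 = 32
  -> B = 32
s = B^a = 32^31 mod 43  (bits of 31 = 11111)
  bit 0 = 1: r = r^2 * 32 mod 43 = 1^2 * 32 = 1*32 = 32
  bit 1 = 1: r = r^2 * 32 mod 43 = 32^2 * 32 = 35*32 = 2
  bit 2 = 1: r = r^2 * 32 mod 43 = 2^2 * 32 = 4*32 = 42
  bit 3 = 1: r = r^2 * 32 mod 43 = 42^2 * 32 = 1*32 = 32
  bit 4 = 1: r = r^2 * 32 mod 43 = 32^2 * 32 = 35*32 = 2
  -> s = B^a = 2

Answer: 30 32 2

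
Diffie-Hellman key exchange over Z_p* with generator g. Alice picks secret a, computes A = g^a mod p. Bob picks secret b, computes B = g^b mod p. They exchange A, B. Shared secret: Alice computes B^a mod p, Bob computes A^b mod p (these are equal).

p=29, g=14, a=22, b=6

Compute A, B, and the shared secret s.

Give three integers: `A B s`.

Answer: 6 5 24

Derivation:
A = 14^22 mod 29  (bits of 22 = 10110)
  bit 0 = 1: r = r^2 * 14 mod 29 = 1^2 * 14 = 1*14 = 14
  bit 1 = 0: r = r^2 mod 29 = 14^2 = 22
  bit 2 = 1: r = r^2 * 14 mod 29 = 22^2 * 14 = 20*14 = 19
  bit 3 = 1: r = r^2 * 14 mod 29 = 19^2 * 14 = 13*14 = 8
  bit 4 = 0: r = r^2 mod 29 = 8^2 = 6
  -> A = 6
B = 14^6 mod 29  (bits of 6 = 110)
  bit 0 = 1: r = r^2 * 14 mod 29 = 1^2 * 14 = 1*14 = 14
  bit 1 = 1: r = r^2 * 14 mod 29 = 14^2 * 14 = 22*14 = 18
  bit 2 = 0: r = r^2 mod 29 = 18^2 = 5
  -> B = 5
s = B^a = 5^22 mod 29  (bits of 22 = 10110)
  bit 0 = 1: r = r^2 * 5 mod 29 = 1^2 * 5 = 1*5 = 5
  bit 1 = 0: r = r^2 mod 29 = 5^2 = 25
  bit 2 = 1: r = r^2 * 5 mod 29 = 25^2 * 5 = 16*5 = 22
  bit 3 = 1: r = r^2 * 5 mod 29 = 22^2 * 5 = 20*5 = 13
  bit 4 = 0: r = r^2 mod 29 = 13^2 = 24
  -> s = B^a = 24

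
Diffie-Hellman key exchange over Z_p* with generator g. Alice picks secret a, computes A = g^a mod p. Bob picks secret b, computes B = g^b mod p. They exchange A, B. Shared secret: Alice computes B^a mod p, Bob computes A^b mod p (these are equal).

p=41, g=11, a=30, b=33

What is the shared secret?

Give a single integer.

Answer: 32

Derivation:
A = 11^30 mod 41  (bits of 30 = 11110)
  bit 0 = 1: r = r^2 * 11 mod 41 = 1^2 * 11 = 1*11 = 11
  bit 1 = 1: r = r^2 * 11 mod 41 = 11^2 * 11 = 39*11 = 19
  bit 2 = 1: r = r^2 * 11 mod 41 = 19^2 * 11 = 33*11 = 35
  bit 3 = 1: r = r^2 * 11 mod 41 = 35^2 * 11 = 36*11 = 27
  bit 4 = 0: r = r^2 mod 41 = 27^2 = 32
  -> A = 32
B = 11^33 mod 41  (bits of 33 = 100001)
  bit 0 = 1: r = r^2 * 11 mod 41 = 1^2 * 11 = 1*11 = 11
  bit 1 = 0: r = r^2 mod 41 = 11^2 = 39
  bit 2 = 0: r = r^2 mod 41 = 39^2 = 4
  bit 3 = 0: r = r^2 mod 41 = 4^2 = 16
  bit 4 = 0: r = r^2 mod 41 = 16^2 = 10
  bit 5 = 1: r = r^2 * 11 mod 41 = 10^2 * 11 = 18*11 = 34
  -> B = 34
s = B^a = 34^30 mod 41  (bits of 30 = 11110)
  bit 0 = 1: r = r^2 * 34 mod 41 = 1^2 * 34 = 1*34 = 34
  bit 1 = 1: r = r^2 * 34 mod 41 = 34^2 * 34 = 8*34 = 26
  bit 2 = 1: r = r^2 * 34 mod 41 = 26^2 * 34 = 20*34 = 24
  bit 3 = 1: r = r^2 * 34 mod 41 = 24^2 * 34 = 2*34 = 27
  bit 4 = 0: r = r^2 mod 41 = 27^2 = 32
  -> s = B^a = 32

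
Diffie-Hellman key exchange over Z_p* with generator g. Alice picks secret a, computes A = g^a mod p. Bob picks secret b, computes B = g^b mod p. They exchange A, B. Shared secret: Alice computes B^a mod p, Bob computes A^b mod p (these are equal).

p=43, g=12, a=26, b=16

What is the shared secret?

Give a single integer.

A = 12^26 mod 43  (bits of 26 = 11010)
  bit 0 = 1: r = r^2 * 12 mod 43 = 1^2 * 12 = 1*12 = 12
  bit 1 = 1: r = r^2 * 12 mod 43 = 12^2 * 12 = 15*12 = 8
  bit 2 = 0: r = r^2 mod 43 = 8^2 = 21
  bit 3 = 1: r = r^2 * 12 mod 43 = 21^2 * 12 = 11*12 = 3
  bit 4 = 0: r = r^2 mod 43 = 3^2 = 9
  -> A = 9
B = 12^16 mod 43  (bits of 16 = 10000)
  bit 0 = 1: r = r^2 * 12 mod 43 = 1^2 * 12 = 1*12 = 12
  bit 1 = 0: r = r^2 mod 43 = 12^2 = 15
  bit 2 = 0: r = r^2 mod 43 = 15^2 = 10
  bit 3 = 0: r = r^2 mod 43 = 10^2 = 14
  bit 4 = 0: r = r^2 mod 43 = 14^2 = 24
  -> B = 24
s = B^a = 24^26 mod 43  (bits of 26 = 11010)
  bit 0 = 1: r = r^2 * 24 mod 43 = 1^2 * 24 = 1*24 = 24
  bit 1 = 1: r = r^2 * 24 mod 43 = 24^2 * 24 = 17*24 = 21
  bit 2 = 0: r = r^2 mod 43 = 21^2 = 11
  bit 3 = 1: r = r^2 * 24 mod 43 = 11^2 * 24 = 35*24 = 23
  bit 4 = 0: r = r^2 mod 43 = 23^2 = 13
  -> s = B^a = 13

Answer: 13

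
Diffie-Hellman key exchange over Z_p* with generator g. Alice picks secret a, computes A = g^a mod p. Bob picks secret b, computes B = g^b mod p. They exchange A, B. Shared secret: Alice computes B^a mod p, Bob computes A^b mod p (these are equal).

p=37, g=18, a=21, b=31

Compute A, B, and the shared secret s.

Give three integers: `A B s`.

A = 18^21 mod 37  (bits of 21 = 10101)
  bit 0 = 1: r = r^2 * 18 mod 37 = 1^2 * 18 = 1*18 = 18
  bit 1 = 0: r = r^2 mod 37 = 18^2 = 28
  bit 2 = 1: r = r^2 * 18 mod 37 = 28^2 * 18 = 7*18 = 15
  bit 3 = 0: r = r^2 mod 37 = 15^2 = 3
  bit 4 = 1: r = r^2 * 18 mod 37 = 3^2 * 18 = 9*18 = 14
  -> A = 14
B = 18^31 mod 37  (bits of 31 = 11111)
  bit 0 = 1: r = r^2 * 18 mod 37 = 1^2 * 18 = 1*18 = 18
  bit 1 = 1: r = r^2 * 18 mod 37 = 18^2 * 18 = 28*18 = 23
  bit 2 = 1: r = r^2 * 18 mod 37 = 23^2 * 18 = 11*18 = 13
  bit 3 = 1: r = r^2 * 18 mod 37 = 13^2 * 18 = 21*18 = 8
  bit 4 = 1: r = r^2 * 18 mod 37 = 8^2 * 18 = 27*18 = 5
  -> B = 5
s = B^a = 5^21 mod 37  (bits of 21 = 10101)
  bit 0 = 1: r = r^2 * 5 mod 37 = 1^2 * 5 = 1*5 = 5
  bit 1 = 0: r = r^2 mod 37 = 5^2 = 25
  bit 2 = 1: r = r^2 * 5 mod 37 = 25^2 * 5 = 33*5 = 17
  bit 3 = 0: r = r^2 mod 37 = 17^2 = 30
  bit 4 = 1: r = r^2 * 5 mod 37 = 30^2 * 5 = 12*5 = 23
  -> s = B^a = 23

Answer: 14 5 23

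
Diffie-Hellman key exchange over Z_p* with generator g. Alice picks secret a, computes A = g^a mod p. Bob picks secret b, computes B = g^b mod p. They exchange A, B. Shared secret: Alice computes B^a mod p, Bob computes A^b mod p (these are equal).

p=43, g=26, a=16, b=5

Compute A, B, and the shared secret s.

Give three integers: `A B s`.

A = 26^16 mod 43  (bits of 16 = 10000)
  bit 0 = 1: r = r^2 * 26 mod 43 = 1^2 * 26 = 1*26 = 26
  bit 1 = 0: r = r^2 mod 43 = 26^2 = 31
  bit 2 = 0: r = r^2 mod 43 = 31^2 = 15
  bit 3 = 0: r = r^2 mod 43 = 15^2 = 10
  bit 4 = 0: r = r^2 mod 43 = 10^2 = 14
  -> A = 14
B = 26^5 mod 43  (bits of 5 = 101)
  bit 0 = 1: r = r^2 * 26 mod 43 = 1^2 * 26 = 1*26 = 26
  bit 1 = 0: r = r^2 mod 43 = 26^2 = 31
  bit 2 = 1: r = r^2 * 26 mod 43 = 31^2 * 26 = 15*26 = 3
  -> B = 3
s = B^a = 3^16 mod 43  (bits of 16 = 10000)
  bit 0 = 1: r = r^2 * 3 mod 43 = 1^2 * 3 = 1*3 = 3
  bit 1 = 0: r = r^2 mod 43 = 3^2 = 9
  bit 2 = 0: r = r^2 mod 43 = 9^2 = 38
  bit 3 = 0: r = r^2 mod 43 = 38^2 = 25
  bit 4 = 0: r = r^2 mod 43 = 25^2 = 23
  -> s = B^a = 23

Answer: 14 3 23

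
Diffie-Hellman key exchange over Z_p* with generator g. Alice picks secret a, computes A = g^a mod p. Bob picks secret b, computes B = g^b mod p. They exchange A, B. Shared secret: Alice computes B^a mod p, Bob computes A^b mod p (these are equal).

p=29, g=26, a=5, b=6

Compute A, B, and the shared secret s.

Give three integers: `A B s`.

Answer: 18 4 9

Derivation:
A = 26^5 mod 29  (bits of 5 = 101)
  bit 0 = 1: r = r^2 * 26 mod 29 = 1^2 * 26 = 1*26 = 26
  bit 1 = 0: r = r^2 mod 29 = 26^2 = 9
  bit 2 = 1: r = r^2 * 26 mod 29 = 9^2 * 26 = 23*26 = 18
  -> A = 18
B = 26^6 mod 29  (bits of 6 = 110)
  bit 0 = 1: r = r^2 * 26 mod 29 = 1^2 * 26 = 1*26 = 26
  bit 1 = 1: r = r^2 * 26 mod 29 = 26^2 * 26 = 9*26 = 2
  bit 2 = 0: r = r^2 mod 29 = 2^2 = 4
  -> B = 4
s = B^a = 4^5 mod 29  (bits of 5 = 101)
  bit 0 = 1: r = r^2 * 4 mod 29 = 1^2 * 4 = 1*4 = 4
  bit 1 = 0: r = r^2 mod 29 = 4^2 = 16
  bit 2 = 1: r = r^2 * 4 mod 29 = 16^2 * 4 = 24*4 = 9
  -> s = B^a = 9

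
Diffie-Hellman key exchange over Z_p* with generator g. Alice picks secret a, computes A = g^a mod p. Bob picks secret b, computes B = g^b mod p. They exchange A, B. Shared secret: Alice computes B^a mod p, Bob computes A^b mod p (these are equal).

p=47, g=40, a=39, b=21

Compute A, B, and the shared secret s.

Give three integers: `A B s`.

Answer: 26 23 13

Derivation:
A = 40^39 mod 47  (bits of 39 = 100111)
  bit 0 = 1: r = r^2 * 40 mod 47 = 1^2 * 40 = 1*40 = 40
  bit 1 = 0: r = r^2 mod 47 = 40^2 = 2
  bit 2 = 0: r = r^2 mod 47 = 2^2 = 4
  bit 3 = 1: r = r^2 * 40 mod 47 = 4^2 * 40 = 16*40 = 29
  bit 4 = 1: r = r^2 * 40 mod 47 = 29^2 * 40 = 42*40 = 35
  bit 5 = 1: r = r^2 * 40 mod 47 = 35^2 * 40 = 3*40 = 26
  -> A = 26
B = 40^21 mod 47  (bits of 21 = 10101)
  bit 0 = 1: r = r^2 * 40 mod 47 = 1^2 * 40 = 1*40 = 40
  bit 1 = 0: r = r^2 mod 47 = 40^2 = 2
  bit 2 = 1: r = r^2 * 40 mod 47 = 2^2 * 40 = 4*40 = 19
  bit 3 = 0: r = r^2 mod 47 = 19^2 = 32
  bit 4 = 1: r = r^2 * 40 mod 47 = 32^2 * 40 = 37*40 = 23
  -> B = 23
s = B^a = 23^39 mod 47  (bits of 39 = 100111)
  bit 0 = 1: r = r^2 * 23 mod 47 = 1^2 * 23 = 1*23 = 23
  bit 1 = 0: r = r^2 mod 47 = 23^2 = 12
  bit 2 = 0: r = r^2 mod 47 = 12^2 = 3
  bit 3 = 1: r = r^2 * 23 mod 47 = 3^2 * 23 = 9*23 = 19
  bit 4 = 1: r = r^2 * 23 mod 47 = 19^2 * 23 = 32*23 = 31
  bit 5 = 1: r = r^2 * 23 mod 47 = 31^2 * 23 = 21*23 = 13
  -> s = B^a = 13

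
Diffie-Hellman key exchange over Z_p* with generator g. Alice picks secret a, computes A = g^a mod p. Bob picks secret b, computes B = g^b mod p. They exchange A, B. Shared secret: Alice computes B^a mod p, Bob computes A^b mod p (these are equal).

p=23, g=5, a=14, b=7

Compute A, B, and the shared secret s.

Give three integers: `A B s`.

Answer: 13 17 9

Derivation:
A = 5^14 mod 23  (bits of 14 = 1110)
  bit 0 = 1: r = r^2 * 5 mod 23 = 1^2 * 5 = 1*5 = 5
  bit 1 = 1: r = r^2 * 5 mod 23 = 5^2 * 5 = 2*5 = 10
  bit 2 = 1: r = r^2 * 5 mod 23 = 10^2 * 5 = 8*5 = 17
  bit 3 = 0: r = r^2 mod 23 = 17^2 = 13
  -> A = 13
B = 5^7 mod 23  (bits of 7 = 111)
  bit 0 = 1: r = r^2 * 5 mod 23 = 1^2 * 5 = 1*5 = 5
  bit 1 = 1: r = r^2 * 5 mod 23 = 5^2 * 5 = 2*5 = 10
  bit 2 = 1: r = r^2 * 5 mod 23 = 10^2 * 5 = 8*5 = 17
  -> B = 17
s = B^a = 17^14 mod 23  (bits of 14 = 1110)
  bit 0 = 1: r = r^2 * 17 mod 23 = 1^2 * 17 = 1*17 = 17
  bit 1 = 1: r = r^2 * 17 mod 23 = 17^2 * 17 = 13*17 = 14
  bit 2 = 1: r = r^2 * 17 mod 23 = 14^2 * 17 = 12*17 = 20
  bit 3 = 0: r = r^2 mod 23 = 20^2 = 9
  -> s = B^a = 9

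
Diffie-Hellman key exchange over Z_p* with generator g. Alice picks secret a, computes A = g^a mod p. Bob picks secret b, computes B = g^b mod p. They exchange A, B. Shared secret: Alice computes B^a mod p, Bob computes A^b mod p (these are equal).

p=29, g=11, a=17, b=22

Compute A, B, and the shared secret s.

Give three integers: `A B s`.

A = 11^17 mod 29  (bits of 17 = 10001)
  bit 0 = 1: r = r^2 * 11 mod 29 = 1^2 * 11 = 1*11 = 11
  bit 1 = 0: r = r^2 mod 29 = 11^2 = 5
  bit 2 = 0: r = r^2 mod 29 = 5^2 = 25
  bit 3 = 0: r = r^2 mod 29 = 25^2 = 16
  bit 4 = 1: r = r^2 * 11 mod 29 = 16^2 * 11 = 24*11 = 3
  -> A = 3
B = 11^22 mod 29  (bits of 22 = 10110)
  bit 0 = 1: r = r^2 * 11 mod 29 = 1^2 * 11 = 1*11 = 11
  bit 1 = 0: r = r^2 mod 29 = 11^2 = 5
  bit 2 = 1: r = r^2 * 11 mod 29 = 5^2 * 11 = 25*11 = 14
  bit 3 = 1: r = r^2 * 11 mod 29 = 14^2 * 11 = 22*11 = 10
  bit 4 = 0: r = r^2 mod 29 = 10^2 = 13
  -> B = 13
s = B^a = 13^17 mod 29  (bits of 17 = 10001)
  bit 0 = 1: r = r^2 * 13 mod 29 = 1^2 * 13 = 1*13 = 13
  bit 1 = 0: r = r^2 mod 29 = 13^2 = 24
  bit 2 = 0: r = r^2 mod 29 = 24^2 = 25
  bit 3 = 0: r = r^2 mod 29 = 25^2 = 16
  bit 4 = 1: r = r^2 * 13 mod 29 = 16^2 * 13 = 24*13 = 22
  -> s = B^a = 22

Answer: 3 13 22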